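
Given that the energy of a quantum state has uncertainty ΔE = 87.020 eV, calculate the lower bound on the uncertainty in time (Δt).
3.782 as

Using the energy-time uncertainty principle:
ΔEΔt ≥ ℏ/2

The minimum uncertainty in time is:
Δt_min = ℏ/(2ΔE)
Δt_min = (1.055e-34 J·s) / (2 × 1.394e-17 J)
Δt_min = 3.782e-18 s = 3.782 as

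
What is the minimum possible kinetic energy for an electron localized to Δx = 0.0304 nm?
10.307 eV

Localizing a particle requires giving it sufficient momentum uncertainty:

1. From uncertainty principle: Δp ≥ ℏ/(2Δx)
   Δp_min = (1.055e-34 J·s) / (2 × 3.040e-11 m)
   Δp_min = 1.734e-24 kg·m/s

2. This momentum uncertainty corresponds to kinetic energy:
   KE ≈ (Δp)²/(2m) = (1.734e-24)²/(2 × 9.109e-31 kg)
   KE = 1.651e-18 J = 10.307 eV

Tighter localization requires more energy.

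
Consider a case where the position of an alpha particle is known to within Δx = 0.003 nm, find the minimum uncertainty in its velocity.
2.645 km/s

Using the Heisenberg uncertainty principle and Δp = mΔv:
ΔxΔp ≥ ℏ/2
Δx(mΔv) ≥ ℏ/2

The minimum uncertainty in velocity is:
Δv_min = ℏ/(2mΔx)
Δv_min = (1.055e-34 J·s) / (2 × 6.645e-27 kg × 3.000e-12 m)
Δv_min = 2.645e+03 m/s = 2.645 km/s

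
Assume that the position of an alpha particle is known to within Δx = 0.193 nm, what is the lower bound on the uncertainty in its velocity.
41.117 m/s

Using the Heisenberg uncertainty principle and Δp = mΔv:
ΔxΔp ≥ ℏ/2
Δx(mΔv) ≥ ℏ/2

The minimum uncertainty in velocity is:
Δv_min = ℏ/(2mΔx)
Δv_min = (1.055e-34 J·s) / (2 × 6.645e-27 kg × 1.930e-10 m)
Δv_min = 4.112e+01 m/s = 41.117 m/s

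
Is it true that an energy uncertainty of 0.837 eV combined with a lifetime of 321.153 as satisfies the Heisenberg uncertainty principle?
No, it violates the uncertainty relation.

Calculate the product ΔEΔt:
ΔE = 0.837 eV = 1.341e-19 J
ΔEΔt = (1.341e-19 J) × (3.212e-16 s)
ΔEΔt = 4.307e-35 J·s

Compare to the minimum allowed value ℏ/2:
ℏ/2 = 5.273e-35 J·s

Since ΔEΔt = 4.307e-35 J·s < 5.273e-35 J·s = ℏ/2,
this violates the uncertainty relation.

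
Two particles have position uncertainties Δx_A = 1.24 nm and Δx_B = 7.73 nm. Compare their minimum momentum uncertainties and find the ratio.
Particle A has the larger minimum momentum uncertainty, by a factor of 6.23.

For each particle, the minimum momentum uncertainty is Δp_min = ℏ/(2Δx):

Particle A: Δp_A = ℏ/(2×1.240e-09 m) = 4.252e-26 kg·m/s
Particle B: Δp_B = ℏ/(2×7.730e-09 m) = 6.821e-27 kg·m/s

Ratio: Δp_A/Δp_B = 6.23

Since Δp_min ∝ 1/Δx, the particle with smaller position uncertainty (A) has larger momentum uncertainty.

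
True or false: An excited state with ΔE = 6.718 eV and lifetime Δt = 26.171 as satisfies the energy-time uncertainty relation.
No, it violates the uncertainty relation.

Calculate the product ΔEΔt:
ΔE = 6.718 eV = 1.076e-18 J
ΔEΔt = (1.076e-18 J) × (2.617e-17 s)
ΔEΔt = 2.817e-35 J·s

Compare to the minimum allowed value ℏ/2:
ℏ/2 = 5.273e-35 J·s

Since ΔEΔt = 2.817e-35 J·s < 5.273e-35 J·s = ℏ/2,
this violates the uncertainty relation.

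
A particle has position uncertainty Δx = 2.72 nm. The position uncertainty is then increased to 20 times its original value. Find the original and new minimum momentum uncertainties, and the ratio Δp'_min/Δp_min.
Original Δp_min = 1.939 × 10^-26 kg·m/s; new Δp'_min = 9.693 × 10^-28 kg·m/s; ratio Δp'_min/Δp_min = 1/20.

From the uncertainty principle ΔxΔp ≥ ℏ/2, the minimum momentum uncertainty is Δp_min = ℏ/(2Δx).

Original (Δx = 2.72 nm = 2.720e-09 m):
Δp_min = (1.055e-34 J·s)/(2 × 2.720e-09 m) = 1.939e-26 kg·m/s

When Δx → 20Δx:
Δp'_min = ℏ/(2 × 20Δx) = (1/20) × ℏ/(2Δx) = (1/20) × Δp_min
Δp'_min = 1/20 × 1.939e-26 kg·m/s = 9.693e-28 kg·m/s

Since Δp_min ∝ 1/Δx, when Δx is increased to 20 times its original value, Δp_min decreases to 1/20 of its original value.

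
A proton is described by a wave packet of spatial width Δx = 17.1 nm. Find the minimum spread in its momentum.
3.084 × 10^-27 kg·m/s

For a wave packet, the spatial width Δx and momentum spread Δp are related by the uncertainty principle:
ΔxΔp ≥ ℏ/2

The minimum momentum spread is:
Δp_min = ℏ/(2Δx)
Δp_min = (1.055e-34 J·s) / (2 × 1.710e-08 m)
Δp_min = 3.084e-27 kg·m/s

A wave packet cannot have both a well-defined position and well-defined momentum.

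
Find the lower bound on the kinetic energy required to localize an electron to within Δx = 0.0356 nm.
7.516 eV

Localizing a particle requires giving it sufficient momentum uncertainty:

1. From uncertainty principle: Δp ≥ ℏ/(2Δx)
   Δp_min = (1.055e-34 J·s) / (2 × 3.560e-11 m)
   Δp_min = 1.481e-24 kg·m/s

2. This momentum uncertainty corresponds to kinetic energy:
   KE ≈ (Δp)²/(2m) = (1.481e-24)²/(2 × 9.109e-31 kg)
   KE = 1.204e-18 J = 7.516 eV

Tighter localization requires more energy.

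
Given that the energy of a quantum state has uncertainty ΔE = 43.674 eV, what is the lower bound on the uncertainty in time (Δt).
7.536 as

Using the energy-time uncertainty principle:
ΔEΔt ≥ ℏ/2

The minimum uncertainty in time is:
Δt_min = ℏ/(2ΔE)
Δt_min = (1.055e-34 J·s) / (2 × 6.997e-18 J)
Δt_min = 7.536e-18 s = 7.536 as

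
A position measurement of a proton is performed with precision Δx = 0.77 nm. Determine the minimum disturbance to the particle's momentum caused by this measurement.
6.848 × 10^-26 kg·m/s

The uncertainty principle implies that measuring position disturbs momentum:
ΔxΔp ≥ ℏ/2

When we measure position with precision Δx, we necessarily introduce a momentum uncertainty:
Δp ≥ ℏ/(2Δx)
Δp_min = (1.055e-34 J·s) / (2 × 7.700e-10 m)
Δp_min = 6.848e-26 kg·m/s

The more precisely we measure position, the greater the momentum disturbance.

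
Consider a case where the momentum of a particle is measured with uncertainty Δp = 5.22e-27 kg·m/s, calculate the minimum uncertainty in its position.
10.101 nm

Using the Heisenberg uncertainty principle:
ΔxΔp ≥ ℏ/2

The minimum uncertainty in position is:
Δx_min = ℏ/(2Δp)
Δx_min = (1.055e-34 J·s) / (2 × 5.220e-27 kg·m/s)
Δx_min = 1.010e-08 m = 10.101 nm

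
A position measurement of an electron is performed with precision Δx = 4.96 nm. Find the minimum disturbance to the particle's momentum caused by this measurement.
1.063 × 10^-26 kg·m/s

The uncertainty principle implies that measuring position disturbs momentum:
ΔxΔp ≥ ℏ/2

When we measure position with precision Δx, we necessarily introduce a momentum uncertainty:
Δp ≥ ℏ/(2Δx)
Δp_min = (1.055e-34 J·s) / (2 × 4.960e-09 m)
Δp_min = 1.063e-26 kg·m/s

The more precisely we measure position, the greater the momentum disturbance.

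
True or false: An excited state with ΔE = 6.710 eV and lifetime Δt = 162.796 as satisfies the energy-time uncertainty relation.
Yes, it satisfies the uncertainty relation.

Calculate the product ΔEΔt:
ΔE = 6.710 eV = 1.075e-18 J
ΔEΔt = (1.075e-18 J) × (1.628e-16 s)
ΔEΔt = 1.750e-34 J·s

Compare to the minimum allowed value ℏ/2:
ℏ/2 = 5.273e-35 J·s

Since ΔEΔt = 1.750e-34 J·s ≥ 5.273e-35 J·s = ℏ/2,
this satisfies the uncertainty relation.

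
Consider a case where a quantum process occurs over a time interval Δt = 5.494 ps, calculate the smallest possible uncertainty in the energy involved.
59.903 μeV

Using the energy-time uncertainty principle:
ΔEΔt ≥ ℏ/2

The minimum uncertainty in energy is:
ΔE_min = ℏ/(2Δt)
ΔE_min = (1.055e-34 J·s) / (2 × 5.494e-12 s)
ΔE_min = 9.597e-24 J = 59.903 μeV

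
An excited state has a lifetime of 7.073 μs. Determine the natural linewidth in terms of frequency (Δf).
11.251 kHz

Using the energy-time uncertainty principle and E = hf:
ΔEΔt ≥ ℏ/2
hΔf·Δt ≥ ℏ/2

The minimum frequency uncertainty is:
Δf = ℏ/(2hτ) = 1/(4πτ)
Δf = 1/(4π × 7.073e-06 s)
Δf = 1.125e+04 Hz = 11.251 kHz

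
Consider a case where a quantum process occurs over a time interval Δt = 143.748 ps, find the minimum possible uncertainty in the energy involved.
2.289 μeV

Using the energy-time uncertainty principle:
ΔEΔt ≥ ℏ/2

The minimum uncertainty in energy is:
ΔE_min = ℏ/(2Δt)
ΔE_min = (1.055e-34 J·s) / (2 × 1.437e-10 s)
ΔE_min = 3.668e-25 J = 2.289 μeV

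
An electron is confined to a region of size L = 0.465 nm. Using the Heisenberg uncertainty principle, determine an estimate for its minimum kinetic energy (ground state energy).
44.051 meV

Using the uncertainty principle to estimate ground state energy:

1. The position uncertainty is approximately the confinement size:
   Δx ≈ L = 4.650e-10 m

2. From ΔxΔp ≥ ℏ/2, the minimum momentum uncertainty is:
   Δp ≈ ℏ/(2L) = 1.134e-25 kg·m/s

3. The kinetic energy is approximately:
   KE ≈ (Δp)²/(2m) = (1.134e-25)²/(2 × 9.109e-31 kg)
   KE ≈ 7.058e-21 J = 44.051 meV

This is an order-of-magnitude estimate of the ground state energy.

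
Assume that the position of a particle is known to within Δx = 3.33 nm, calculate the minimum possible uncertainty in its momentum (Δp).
1.583 × 10^-26 kg·m/s

Using the Heisenberg uncertainty principle:
ΔxΔp ≥ ℏ/2

The minimum uncertainty in momentum is:
Δp_min = ℏ/(2Δx)
Δp_min = (1.055e-34 J·s) / (2 × 3.330e-09 m)
Δp_min = 1.583e-26 kg·m/s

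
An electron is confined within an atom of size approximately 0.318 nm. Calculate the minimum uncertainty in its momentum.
1.658 × 10^-25 kg·m/s

Using the Heisenberg uncertainty principle:
ΔxΔp ≥ ℏ/2

With Δx ≈ L = 3.180e-10 m (the confinement size):
Δp_min = ℏ/(2Δx)
Δp_min = (1.055e-34 J·s) / (2 × 3.180e-10 m)
Δp_min = 1.658e-25 kg·m/s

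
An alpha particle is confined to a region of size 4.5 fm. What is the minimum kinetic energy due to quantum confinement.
64.484 keV

Using the uncertainty principle:

1. Position uncertainty: Δx ≈ 4.500e-15 m
2. Minimum momentum uncertainty: Δp = ℏ/(2Δx) = 1.172e-20 kg·m/s
3. Minimum kinetic energy:
   KE = (Δp)²/(2m) = (1.172e-20)²/(2 × 6.645e-27 kg)
   KE = 1.033e-14 J = 64.484 keV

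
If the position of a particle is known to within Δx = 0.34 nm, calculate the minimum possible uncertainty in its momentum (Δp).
1.551 × 10^-25 kg·m/s

Using the Heisenberg uncertainty principle:
ΔxΔp ≥ ℏ/2

The minimum uncertainty in momentum is:
Δp_min = ℏ/(2Δx)
Δp_min = (1.055e-34 J·s) / (2 × 3.400e-10 m)
Δp_min = 1.551e-25 kg·m/s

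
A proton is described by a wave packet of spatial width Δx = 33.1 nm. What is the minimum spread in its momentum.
1.593 × 10^-27 kg·m/s

For a wave packet, the spatial width Δx and momentum spread Δp are related by the uncertainty principle:
ΔxΔp ≥ ℏ/2

The minimum momentum spread is:
Δp_min = ℏ/(2Δx)
Δp_min = (1.055e-34 J·s) / (2 × 3.310e-08 m)
Δp_min = 1.593e-27 kg·m/s

A wave packet cannot have both a well-defined position and well-defined momentum.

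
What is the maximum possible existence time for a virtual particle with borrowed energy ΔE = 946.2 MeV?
3.478 × 10^-25 s

Using the energy-time uncertainty principle:
ΔEΔt ≥ ℏ/2

For a virtual particle borrowing energy ΔE, the maximum lifetime is:
Δt_max = ℏ/(2ΔE)

Converting energy:
ΔE = 946.2 MeV = 1.516e-10 J

Δt_max = (1.055e-34 J·s) / (2 × 1.516e-10 J)
Δt_max = 3.478e-25 s = 3.478 × 10^-25 s

Virtual particles with higher borrowed energy exist for shorter times.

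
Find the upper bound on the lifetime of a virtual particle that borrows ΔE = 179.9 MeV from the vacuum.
1.829 ys

Using the energy-time uncertainty principle:
ΔEΔt ≥ ℏ/2

For a virtual particle borrowing energy ΔE, the maximum lifetime is:
Δt_max = ℏ/(2ΔE)

Converting energy:
ΔE = 179.9 MeV = 2.882e-11 J

Δt_max = (1.055e-34 J·s) / (2 × 2.882e-11 J)
Δt_max = 1.829e-24 s = 1.829 ys

Virtual particles with higher borrowed energy exist for shorter times.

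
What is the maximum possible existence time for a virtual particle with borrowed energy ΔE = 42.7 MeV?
7.707 ys

Using the energy-time uncertainty principle:
ΔEΔt ≥ ℏ/2

For a virtual particle borrowing energy ΔE, the maximum lifetime is:
Δt_max = ℏ/(2ΔE)

Converting energy:
ΔE = 42.7 MeV = 6.841e-12 J

Δt_max = (1.055e-34 J·s) / (2 × 6.841e-12 J)
Δt_max = 7.707e-24 s = 7.707 ys

Virtual particles with higher borrowed energy exist for shorter times.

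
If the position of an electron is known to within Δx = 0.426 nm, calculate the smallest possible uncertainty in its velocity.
135.878 km/s

Using the Heisenberg uncertainty principle and Δp = mΔv:
ΔxΔp ≥ ℏ/2
Δx(mΔv) ≥ ℏ/2

The minimum uncertainty in velocity is:
Δv_min = ℏ/(2mΔx)
Δv_min = (1.055e-34 J·s) / (2 × 9.109e-31 kg × 4.260e-10 m)
Δv_min = 1.359e+05 m/s = 135.878 km/s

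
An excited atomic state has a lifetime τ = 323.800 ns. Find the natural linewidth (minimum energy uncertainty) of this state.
1.016 neV

Using the energy-time uncertainty principle:
ΔEΔt ≥ ℏ/2

The lifetime τ represents the time uncertainty Δt.
The natural linewidth (minimum energy uncertainty) is:

ΔE = ℏ/(2τ)
ΔE = (1.055e-34 J·s) / (2 × 3.238e-07 s)
ΔE = 1.628e-28 J = 1.016 neV

This natural linewidth limits the precision of spectroscopic measurements.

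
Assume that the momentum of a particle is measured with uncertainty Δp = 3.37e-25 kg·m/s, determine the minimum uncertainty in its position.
156.465 pm

Using the Heisenberg uncertainty principle:
ΔxΔp ≥ ℏ/2

The minimum uncertainty in position is:
Δx_min = ℏ/(2Δp)
Δx_min = (1.055e-34 J·s) / (2 × 3.370e-25 kg·m/s)
Δx_min = 1.565e-10 m = 156.465 pm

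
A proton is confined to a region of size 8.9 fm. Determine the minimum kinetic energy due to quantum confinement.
65.490 keV

Using the uncertainty principle:

1. Position uncertainty: Δx ≈ 8.900e-15 m
2. Minimum momentum uncertainty: Δp = ℏ/(2Δx) = 5.925e-21 kg·m/s
3. Minimum kinetic energy:
   KE = (Δp)²/(2m) = (5.925e-21)²/(2 × 1.673e-27 kg)
   KE = 1.049e-14 J = 65.490 keV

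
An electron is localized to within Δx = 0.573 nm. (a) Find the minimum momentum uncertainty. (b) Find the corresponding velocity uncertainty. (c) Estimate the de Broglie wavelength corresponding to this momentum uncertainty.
(a) Δp_min = 9.202 × 10^-26 kg·m/s
(b) Δv_min = 101.019 km/s
(c) λ_dB = 7.201 nm

Step-by-step:

(a) From the uncertainty principle:
Δp_min = ℏ/(2Δx) = (1.055e-34 J·s)/(2 × 5.730e-10 m) = 9.202e-26 kg·m/s

(b) The velocity uncertainty:
Δv = Δp/m = (9.202e-26 kg·m/s)/(9.109e-31 kg) = 1.010e+05 m/s = 101.019 km/s

(c) The de Broglie wavelength for this momentum:
λ = h/p = (6.626e-34 J·s)/(9.202e-26 kg·m/s) = 7.201e-09 m = 7.201 nm

Note: The de Broglie wavelength is comparable to the localization size, as expected from wave-particle duality.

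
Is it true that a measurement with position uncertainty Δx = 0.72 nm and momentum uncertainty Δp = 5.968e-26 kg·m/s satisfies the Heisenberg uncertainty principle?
No, it violates the uncertainty principle (impossible measurement).

Calculate the product ΔxΔp:
ΔxΔp = (7.200e-10 m) × (5.968e-26 kg·m/s)
ΔxΔp = 4.297e-35 J·s

Compare to the minimum allowed value ℏ/2:
ℏ/2 = 5.273e-35 J·s

Since ΔxΔp = 4.297e-35 J·s < 5.273e-35 J·s = ℏ/2,
the measurement violates the uncertainty principle.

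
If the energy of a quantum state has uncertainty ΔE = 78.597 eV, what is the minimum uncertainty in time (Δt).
4.187 as

Using the energy-time uncertainty principle:
ΔEΔt ≥ ℏ/2

The minimum uncertainty in time is:
Δt_min = ℏ/(2ΔE)
Δt_min = (1.055e-34 J·s) / (2 × 1.259e-17 J)
Δt_min = 4.187e-18 s = 4.187 as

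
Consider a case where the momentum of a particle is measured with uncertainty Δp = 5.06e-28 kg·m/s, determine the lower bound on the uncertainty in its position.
104.207 nm

Using the Heisenberg uncertainty principle:
ΔxΔp ≥ ℏ/2

The minimum uncertainty in position is:
Δx_min = ℏ/(2Δp)
Δx_min = (1.055e-34 J·s) / (2 × 5.060e-28 kg·m/s)
Δx_min = 1.042e-07 m = 104.207 nm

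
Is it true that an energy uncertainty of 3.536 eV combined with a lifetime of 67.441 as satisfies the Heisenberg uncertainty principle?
No, it violates the uncertainty relation.

Calculate the product ΔEΔt:
ΔE = 3.536 eV = 5.665e-19 J
ΔEΔt = (5.665e-19 J) × (6.744e-17 s)
ΔEΔt = 3.821e-35 J·s

Compare to the minimum allowed value ℏ/2:
ℏ/2 = 5.273e-35 J·s

Since ΔEΔt = 3.821e-35 J·s < 5.273e-35 J·s = ℏ/2,
this violates the uncertainty relation.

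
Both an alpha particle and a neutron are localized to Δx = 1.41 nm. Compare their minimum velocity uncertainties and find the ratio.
The neutron has the larger minimum velocity uncertainty, by a ratio of 4.0.

For both particles, Δp_min = ℏ/(2Δx) = 3.740e-26 kg·m/s (same for both).

The velocity uncertainty is Δv = Δp/m:
- alpha particle: Δv = 3.740e-26 / 6.645e-27 = 5.628e+00 m/s = 5.628 m/s
- neutron: Δv = 3.740e-26 / 1.675e-27 = 2.233e+01 m/s = 22.327 m/s

Ratio: 2.233e+01 / 5.628e+00 = 4.0

The lighter particle has larger velocity uncertainty because Δv ∝ 1/m.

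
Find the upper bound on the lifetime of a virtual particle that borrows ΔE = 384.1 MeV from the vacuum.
8.568 × 10^-25 s

Using the energy-time uncertainty principle:
ΔEΔt ≥ ℏ/2

For a virtual particle borrowing energy ΔE, the maximum lifetime is:
Δt_max = ℏ/(2ΔE)

Converting energy:
ΔE = 384.1 MeV = 6.154e-11 J

Δt_max = (1.055e-34 J·s) / (2 × 6.154e-11 J)
Δt_max = 8.568e-25 s = 8.568 × 10^-25 s

Virtual particles with higher borrowed energy exist for shorter times.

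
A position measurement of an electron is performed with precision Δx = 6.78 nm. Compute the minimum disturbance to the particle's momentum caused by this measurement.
7.777 × 10^-27 kg·m/s

The uncertainty principle implies that measuring position disturbs momentum:
ΔxΔp ≥ ℏ/2

When we measure position with precision Δx, we necessarily introduce a momentum uncertainty:
Δp ≥ ℏ/(2Δx)
Δp_min = (1.055e-34 J·s) / (2 × 6.780e-09 m)
Δp_min = 7.777e-27 kg·m/s

The more precisely we measure position, the greater the momentum disturbance.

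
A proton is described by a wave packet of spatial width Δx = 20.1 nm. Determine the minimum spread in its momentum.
2.623 × 10^-27 kg·m/s

For a wave packet, the spatial width Δx and momentum spread Δp are related by the uncertainty principle:
ΔxΔp ≥ ℏ/2

The minimum momentum spread is:
Δp_min = ℏ/(2Δx)
Δp_min = (1.055e-34 J·s) / (2 × 2.010e-08 m)
Δp_min = 2.623e-27 kg·m/s

A wave packet cannot have both a well-defined position and well-defined momentum.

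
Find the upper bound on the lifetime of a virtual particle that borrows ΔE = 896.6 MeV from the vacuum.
3.671 × 10^-25 s

Using the energy-time uncertainty principle:
ΔEΔt ≥ ℏ/2

For a virtual particle borrowing energy ΔE, the maximum lifetime is:
Δt_max = ℏ/(2ΔE)

Converting energy:
ΔE = 896.6 MeV = 1.437e-10 J

Δt_max = (1.055e-34 J·s) / (2 × 1.437e-10 J)
Δt_max = 3.671e-25 s = 3.671 × 10^-25 s

Virtual particles with higher borrowed energy exist for shorter times.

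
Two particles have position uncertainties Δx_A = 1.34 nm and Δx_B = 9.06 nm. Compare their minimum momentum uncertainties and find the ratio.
Particle A has the larger minimum momentum uncertainty, by a factor of 6.76.

For each particle, the minimum momentum uncertainty is Δp_min = ℏ/(2Δx):

Particle A: Δp_A = ℏ/(2×1.340e-09 m) = 3.935e-26 kg·m/s
Particle B: Δp_B = ℏ/(2×9.060e-09 m) = 5.820e-27 kg·m/s

Ratio: Δp_A/Δp_B = 6.76

Since Δp_min ∝ 1/Δx, the particle with smaller position uncertainty (A) has larger momentum uncertainty.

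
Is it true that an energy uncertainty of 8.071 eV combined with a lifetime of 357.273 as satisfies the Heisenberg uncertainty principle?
Yes, it satisfies the uncertainty relation.

Calculate the product ΔEΔt:
ΔE = 8.071 eV = 1.293e-18 J
ΔEΔt = (1.293e-18 J) × (3.573e-16 s)
ΔEΔt = 4.620e-34 J·s

Compare to the minimum allowed value ℏ/2:
ℏ/2 = 5.273e-35 J·s

Since ΔEΔt = 4.620e-34 J·s ≥ 5.273e-35 J·s = ℏ/2,
this satisfies the uncertainty relation.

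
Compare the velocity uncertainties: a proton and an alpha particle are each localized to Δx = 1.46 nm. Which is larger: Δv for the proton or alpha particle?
The proton has the larger minimum velocity uncertainty, by a ratio of 4.0.

For both particles, Δp_min = ℏ/(2Δx) = 3.612e-26 kg·m/s (same for both).

The velocity uncertainty is Δv = Δp/m:
- proton: Δv = 3.612e-26 / 1.673e-27 = 2.159e+01 m/s = 21.592 m/s
- alpha particle: Δv = 3.612e-26 / 6.645e-27 = 5.435e+00 m/s = 5.435 m/s

Ratio: 2.159e+01 / 5.435e+00 = 4.0

The lighter particle has larger velocity uncertainty because Δv ∝ 1/m.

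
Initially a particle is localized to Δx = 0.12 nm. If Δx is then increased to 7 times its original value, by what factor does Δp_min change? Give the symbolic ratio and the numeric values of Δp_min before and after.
Original Δp_min = 4.394 × 10^-25 kg·m/s; new Δp'_min = 6.277 × 10^-26 kg·m/s; ratio Δp'_min/Δp_min = 1/7.

From the uncertainty principle ΔxΔp ≥ ℏ/2, the minimum momentum uncertainty is Δp_min = ℏ/(2Δx).

Original (Δx = 0.12 nm = 1.200e-10 m):
Δp_min = (1.055e-34 J·s)/(2 × 1.200e-10 m) = 4.394e-25 kg·m/s

When Δx → 7Δx:
Δp'_min = ℏ/(2 × 7Δx) = (1/7) × ℏ/(2Δx) = (1/7) × Δp_min
Δp'_min = 1/7 × 4.394e-25 kg·m/s = 6.277e-26 kg·m/s

Since Δp_min ∝ 1/Δx, when Δx is increased to 7 times its original value, Δp_min decreases to 1/7 of its original value.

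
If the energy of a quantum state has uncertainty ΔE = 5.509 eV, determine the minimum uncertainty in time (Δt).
59.740 as

Using the energy-time uncertainty principle:
ΔEΔt ≥ ℏ/2

The minimum uncertainty in time is:
Δt_min = ℏ/(2ΔE)
Δt_min = (1.055e-34 J·s) / (2 × 8.826e-19 J)
Δt_min = 5.974e-17 s = 59.740 as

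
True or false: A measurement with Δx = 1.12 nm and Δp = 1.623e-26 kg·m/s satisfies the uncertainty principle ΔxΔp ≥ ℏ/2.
No, it violates the uncertainty principle (impossible measurement).

Calculate the product ΔxΔp:
ΔxΔp = (1.120e-09 m) × (1.623e-26 kg·m/s)
ΔxΔp = 1.818e-35 J·s

Compare to the minimum allowed value ℏ/2:
ℏ/2 = 5.273e-35 J·s

Since ΔxΔp = 1.818e-35 J·s < 5.273e-35 J·s = ℏ/2,
the measurement violates the uncertainty principle.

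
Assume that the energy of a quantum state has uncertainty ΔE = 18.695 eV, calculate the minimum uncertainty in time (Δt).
17.604 as

Using the energy-time uncertainty principle:
ΔEΔt ≥ ℏ/2

The minimum uncertainty in time is:
Δt_min = ℏ/(2ΔE)
Δt_min = (1.055e-34 J·s) / (2 × 2.995e-18 J)
Δt_min = 1.760e-17 s = 17.604 as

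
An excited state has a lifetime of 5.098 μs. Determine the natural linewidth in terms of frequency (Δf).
15.610 kHz

Using the energy-time uncertainty principle and E = hf:
ΔEΔt ≥ ℏ/2
hΔf·Δt ≥ ℏ/2

The minimum frequency uncertainty is:
Δf = ℏ/(2hτ) = 1/(4πτ)
Δf = 1/(4π × 5.098e-06 s)
Δf = 1.561e+04 Hz = 15.610 kHz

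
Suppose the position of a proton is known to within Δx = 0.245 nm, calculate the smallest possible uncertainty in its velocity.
128.671 m/s

Using the Heisenberg uncertainty principle and Δp = mΔv:
ΔxΔp ≥ ℏ/2
Δx(mΔv) ≥ ℏ/2

The minimum uncertainty in velocity is:
Δv_min = ℏ/(2mΔx)
Δv_min = (1.055e-34 J·s) / (2 × 1.673e-27 kg × 2.450e-10 m)
Δv_min = 1.287e+02 m/s = 128.671 m/s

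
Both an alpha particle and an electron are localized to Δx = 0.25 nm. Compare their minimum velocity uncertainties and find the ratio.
The electron has the larger minimum velocity uncertainty, by a ratio of 7294.3.

For both particles, Δp_min = ℏ/(2Δx) = 2.109e-25 kg·m/s (same for both).

The velocity uncertainty is Δv = Δp/m:
- alpha particle: Δv = 2.109e-25 / 6.645e-27 = 3.174e+01 m/s = 31.742 m/s
- electron: Δv = 2.109e-25 / 9.109e-31 = 2.315e+05 m/s = 231.535 km/s

Ratio: 2.315e+05 / 3.174e+01 = 7294.3

The lighter particle has larger velocity uncertainty because Δv ∝ 1/m.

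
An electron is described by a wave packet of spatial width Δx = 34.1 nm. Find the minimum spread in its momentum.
1.546 × 10^-27 kg·m/s

For a wave packet, the spatial width Δx and momentum spread Δp are related by the uncertainty principle:
ΔxΔp ≥ ℏ/2

The minimum momentum spread is:
Δp_min = ℏ/(2Δx)
Δp_min = (1.055e-34 J·s) / (2 × 3.410e-08 m)
Δp_min = 1.546e-27 kg·m/s

A wave packet cannot have both a well-defined position and well-defined momentum.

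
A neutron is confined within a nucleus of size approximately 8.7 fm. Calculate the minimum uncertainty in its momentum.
6.061 × 10^-21 kg·m/s

Using the Heisenberg uncertainty principle:
ΔxΔp ≥ ℏ/2

With Δx ≈ L = 8.700e-15 m (the confinement size):
Δp_min = ℏ/(2Δx)
Δp_min = (1.055e-34 J·s) / (2 × 8.700e-15 m)
Δp_min = 6.061e-21 kg·m/s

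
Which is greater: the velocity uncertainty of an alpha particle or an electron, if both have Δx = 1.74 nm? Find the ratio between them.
The electron has the larger minimum velocity uncertainty, by a ratio of 7294.3.

For both particles, Δp_min = ℏ/(2Δx) = 3.030e-26 kg·m/s (same for both).

The velocity uncertainty is Δv = Δp/m:
- alpha particle: Δv = 3.030e-26 / 6.645e-27 = 4.561e+00 m/s = 4.561 m/s
- electron: Δv = 3.030e-26 / 9.109e-31 = 3.327e+04 m/s = 33.267 km/s

Ratio: 3.327e+04 / 4.561e+00 = 7294.3

The lighter particle has larger velocity uncertainty because Δv ∝ 1/m.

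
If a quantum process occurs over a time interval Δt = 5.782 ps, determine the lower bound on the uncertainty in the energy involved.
56.919 μeV

Using the energy-time uncertainty principle:
ΔEΔt ≥ ℏ/2

The minimum uncertainty in energy is:
ΔE_min = ℏ/(2Δt)
ΔE_min = (1.055e-34 J·s) / (2 × 5.782e-12 s)
ΔE_min = 9.119e-24 J = 56.919 μeV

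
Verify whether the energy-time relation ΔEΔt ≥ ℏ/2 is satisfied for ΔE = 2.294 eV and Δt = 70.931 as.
No, it violates the uncertainty relation.

Calculate the product ΔEΔt:
ΔE = 2.294 eV = 3.675e-19 J
ΔEΔt = (3.675e-19 J) × (7.093e-17 s)
ΔEΔt = 2.607e-35 J·s

Compare to the minimum allowed value ℏ/2:
ℏ/2 = 5.273e-35 J·s

Since ΔEΔt = 2.607e-35 J·s < 5.273e-35 J·s = ℏ/2,
this violates the uncertainty relation.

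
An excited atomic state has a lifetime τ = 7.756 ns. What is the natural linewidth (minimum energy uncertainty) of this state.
42.432 neV

Using the energy-time uncertainty principle:
ΔEΔt ≥ ℏ/2

The lifetime τ represents the time uncertainty Δt.
The natural linewidth (minimum energy uncertainty) is:

ΔE = ℏ/(2τ)
ΔE = (1.055e-34 J·s) / (2 × 7.756e-09 s)
ΔE = 6.798e-27 J = 42.432 neV

This natural linewidth limits the precision of spectroscopic measurements.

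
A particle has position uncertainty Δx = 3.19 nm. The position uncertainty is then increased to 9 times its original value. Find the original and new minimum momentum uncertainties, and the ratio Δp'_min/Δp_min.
Original Δp_min = 1.653 × 10^-26 kg·m/s; new Δp'_min = 1.837 × 10^-27 kg·m/s; ratio Δp'_min/Δp_min = 1/9.

From the uncertainty principle ΔxΔp ≥ ℏ/2, the minimum momentum uncertainty is Δp_min = ℏ/(2Δx).

Original (Δx = 3.19 nm = 3.190e-09 m):
Δp_min = (1.055e-34 J·s)/(2 × 3.190e-09 m) = 1.653e-26 kg·m/s

When Δx → 9Δx:
Δp'_min = ℏ/(2 × 9Δx) = (1/9) × ℏ/(2Δx) = (1/9) × Δp_min
Δp'_min = 1/9 × 1.653e-26 kg·m/s = 1.837e-27 kg·m/s

Since Δp_min ∝ 1/Δx, when Δx is increased to 9 times its original value, Δp_min decreases to 1/9 of its original value.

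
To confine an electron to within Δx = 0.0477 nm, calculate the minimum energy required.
4.186 eV

Localizing a particle requires giving it sufficient momentum uncertainty:

1. From uncertainty principle: Δp ≥ ℏ/(2Δx)
   Δp_min = (1.055e-34 J·s) / (2 × 4.770e-11 m)
   Δp_min = 1.105e-24 kg·m/s

2. This momentum uncertainty corresponds to kinetic energy:
   KE ≈ (Δp)²/(2m) = (1.105e-24)²/(2 × 9.109e-31 kg)
   KE = 6.707e-19 J = 4.186 eV

Tighter localization requires more energy.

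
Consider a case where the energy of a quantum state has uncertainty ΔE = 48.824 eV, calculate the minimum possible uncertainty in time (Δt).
6.741 as

Using the energy-time uncertainty principle:
ΔEΔt ≥ ℏ/2

The minimum uncertainty in time is:
Δt_min = ℏ/(2ΔE)
Δt_min = (1.055e-34 J·s) / (2 × 7.822e-18 J)
Δt_min = 6.741e-18 s = 6.741 as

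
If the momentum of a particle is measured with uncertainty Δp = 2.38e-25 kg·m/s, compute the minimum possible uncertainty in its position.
221.549 pm

Using the Heisenberg uncertainty principle:
ΔxΔp ≥ ℏ/2

The minimum uncertainty in position is:
Δx_min = ℏ/(2Δp)
Δx_min = (1.055e-34 J·s) / (2 × 2.380e-25 kg·m/s)
Δx_min = 2.215e-10 m = 221.549 pm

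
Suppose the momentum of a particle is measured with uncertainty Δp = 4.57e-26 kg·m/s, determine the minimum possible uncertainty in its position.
1.154 nm

Using the Heisenberg uncertainty principle:
ΔxΔp ≥ ℏ/2

The minimum uncertainty in position is:
Δx_min = ℏ/(2Δp)
Δx_min = (1.055e-34 J·s) / (2 × 4.570e-26 kg·m/s)
Δx_min = 1.154e-09 m = 1.154 nm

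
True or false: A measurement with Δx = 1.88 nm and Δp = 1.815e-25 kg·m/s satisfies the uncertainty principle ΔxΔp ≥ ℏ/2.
Yes, it satisfies the uncertainty principle.

Calculate the product ΔxΔp:
ΔxΔp = (1.880e-09 m) × (1.815e-25 kg·m/s)
ΔxΔp = 3.412e-34 J·s

Compare to the minimum allowed value ℏ/2:
ℏ/2 = 5.273e-35 J·s

Since ΔxΔp = 3.412e-34 J·s ≥ 5.273e-35 J·s = ℏ/2,
the measurement satisfies the uncertainty principle.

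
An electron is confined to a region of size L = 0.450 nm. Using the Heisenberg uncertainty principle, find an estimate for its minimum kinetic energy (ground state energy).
47.037 meV

Using the uncertainty principle to estimate ground state energy:

1. The position uncertainty is approximately the confinement size:
   Δx ≈ L = 4.500e-10 m

2. From ΔxΔp ≥ ℏ/2, the minimum momentum uncertainty is:
   Δp ≈ ℏ/(2L) = 1.172e-25 kg·m/s

3. The kinetic energy is approximately:
   KE ≈ (Δp)²/(2m) = (1.172e-25)²/(2 × 9.109e-31 kg)
   KE ≈ 7.536e-21 J = 47.037 meV

This is an order-of-magnitude estimate of the ground state energy.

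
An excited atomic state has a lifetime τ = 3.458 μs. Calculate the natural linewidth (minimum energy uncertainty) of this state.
95.172 peV

Using the energy-time uncertainty principle:
ΔEΔt ≥ ℏ/2

The lifetime τ represents the time uncertainty Δt.
The natural linewidth (minimum energy uncertainty) is:

ΔE = ℏ/(2τ)
ΔE = (1.055e-34 J·s) / (2 × 3.458e-06 s)
ΔE = 1.525e-29 J = 95.172 peV

This natural linewidth limits the precision of spectroscopic measurements.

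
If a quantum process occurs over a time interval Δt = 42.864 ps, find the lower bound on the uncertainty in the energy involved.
7.678 μeV

Using the energy-time uncertainty principle:
ΔEΔt ≥ ℏ/2

The minimum uncertainty in energy is:
ΔE_min = ℏ/(2Δt)
ΔE_min = (1.055e-34 J·s) / (2 × 4.286e-11 s)
ΔE_min = 1.230e-24 J = 7.678 μeV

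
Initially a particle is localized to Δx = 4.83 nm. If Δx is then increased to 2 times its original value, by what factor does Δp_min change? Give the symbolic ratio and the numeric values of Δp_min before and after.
Original Δp_min = 1.092 × 10^-26 kg·m/s; new Δp'_min = 5.458 × 10^-27 kg·m/s; ratio Δp'_min/Δp_min = 1/2.

From the uncertainty principle ΔxΔp ≥ ℏ/2, the minimum momentum uncertainty is Δp_min = ℏ/(2Δx).

Original (Δx = 4.83 nm = 4.830e-09 m):
Δp_min = (1.055e-34 J·s)/(2 × 4.830e-09 m) = 1.092e-26 kg·m/s

When Δx → 2Δx:
Δp'_min = ℏ/(2 × 2Δx) = (1/2) × ℏ/(2Δx) = (1/2) × Δp_min
Δp'_min = 1/2 × 1.092e-26 kg·m/s = 5.458e-27 kg·m/s

Since Δp_min ∝ 1/Δx, when Δx is increased to 2 times its original value, Δp_min decreases to 1/2 of its original value.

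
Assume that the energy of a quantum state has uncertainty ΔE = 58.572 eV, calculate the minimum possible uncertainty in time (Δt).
5.619 as

Using the energy-time uncertainty principle:
ΔEΔt ≥ ℏ/2

The minimum uncertainty in time is:
Δt_min = ℏ/(2ΔE)
Δt_min = (1.055e-34 J·s) / (2 × 9.384e-18 J)
Δt_min = 5.619e-18 s = 5.619 as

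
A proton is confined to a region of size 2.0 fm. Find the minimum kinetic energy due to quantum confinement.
1.297 MeV

Using the uncertainty principle:

1. Position uncertainty: Δx ≈ 2.000e-15 m
2. Minimum momentum uncertainty: Δp = ℏ/(2Δx) = 2.636e-20 kg·m/s
3. Minimum kinetic energy:
   KE = (Δp)²/(2m) = (2.636e-20)²/(2 × 1.673e-27 kg)
   KE = 2.078e-13 J = 1.297 MeV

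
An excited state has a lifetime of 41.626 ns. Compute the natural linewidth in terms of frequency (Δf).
1.912 MHz

Using the energy-time uncertainty principle and E = hf:
ΔEΔt ≥ ℏ/2
hΔf·Δt ≥ ℏ/2

The minimum frequency uncertainty is:
Δf = ℏ/(2hτ) = 1/(4πτ)
Δf = 1/(4π × 4.163e-08 s)
Δf = 1.912e+06 Hz = 1.912 MHz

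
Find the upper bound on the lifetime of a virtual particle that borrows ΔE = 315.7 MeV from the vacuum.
1.042 ys

Using the energy-time uncertainty principle:
ΔEΔt ≥ ℏ/2

For a virtual particle borrowing energy ΔE, the maximum lifetime is:
Δt_max = ℏ/(2ΔE)

Converting energy:
ΔE = 315.7 MeV = 5.058e-11 J

Δt_max = (1.055e-34 J·s) / (2 × 5.058e-11 J)
Δt_max = 1.042e-24 s = 1.042 ys

Virtual particles with higher borrowed energy exist for shorter times.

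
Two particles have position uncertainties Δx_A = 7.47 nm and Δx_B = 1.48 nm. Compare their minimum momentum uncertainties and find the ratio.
Particle B has the larger minimum momentum uncertainty, by a factor of 5.05.

For each particle, the minimum momentum uncertainty is Δp_min = ℏ/(2Δx):

Particle A: Δp_A = ℏ/(2×7.470e-09 m) = 7.059e-27 kg·m/s
Particle B: Δp_B = ℏ/(2×1.480e-09 m) = 3.563e-26 kg·m/s

Ratio: Δp_B/Δp_A = 5.05

Since Δp_min ∝ 1/Δx, the particle with smaller position uncertainty (B) has larger momentum uncertainty.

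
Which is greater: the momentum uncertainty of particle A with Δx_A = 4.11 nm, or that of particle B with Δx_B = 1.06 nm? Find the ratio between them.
Particle B has the larger minimum momentum uncertainty, by a factor of 3.88.

For each particle, the minimum momentum uncertainty is Δp_min = ℏ/(2Δx):

Particle A: Δp_A = ℏ/(2×4.110e-09 m) = 1.283e-26 kg·m/s
Particle B: Δp_B = ℏ/(2×1.060e-09 m) = 4.974e-26 kg·m/s

Ratio: Δp_B/Δp_A = 3.88

Since Δp_min ∝ 1/Δx, the particle with smaller position uncertainty (B) has larger momentum uncertainty.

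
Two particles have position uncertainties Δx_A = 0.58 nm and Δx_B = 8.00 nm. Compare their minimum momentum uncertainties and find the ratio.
Particle A has the larger minimum momentum uncertainty, by a factor of 13.79.

For each particle, the minimum momentum uncertainty is Δp_min = ℏ/(2Δx):

Particle A: Δp_A = ℏ/(2×5.800e-10 m) = 9.091e-26 kg·m/s
Particle B: Δp_B = ℏ/(2×8.000e-09 m) = 6.591e-27 kg·m/s

Ratio: Δp_A/Δp_B = 13.79

Since Δp_min ∝ 1/Δx, the particle with smaller position uncertainty (A) has larger momentum uncertainty.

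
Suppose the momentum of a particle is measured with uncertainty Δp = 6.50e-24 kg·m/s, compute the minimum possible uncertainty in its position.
8.112 pm

Using the Heisenberg uncertainty principle:
ΔxΔp ≥ ℏ/2

The minimum uncertainty in position is:
Δx_min = ℏ/(2Δp)
Δx_min = (1.055e-34 J·s) / (2 × 6.500e-24 kg·m/s)
Δx_min = 8.112e-12 m = 8.112 pm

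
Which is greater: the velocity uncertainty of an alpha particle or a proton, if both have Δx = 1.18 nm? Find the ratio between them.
The proton has the larger minimum velocity uncertainty, by a ratio of 4.0.

For both particles, Δp_min = ℏ/(2Δx) = 4.469e-26 kg·m/s (same for both).

The velocity uncertainty is Δv = Δp/m:
- alpha particle: Δv = 4.469e-26 / 6.645e-27 = 6.725e+00 m/s = 6.725 m/s
- proton: Δv = 4.469e-26 / 1.673e-27 = 2.672e+01 m/s = 26.716 m/s

Ratio: 2.672e+01 / 6.725e+00 = 4.0

The lighter particle has larger velocity uncertainty because Δv ∝ 1/m.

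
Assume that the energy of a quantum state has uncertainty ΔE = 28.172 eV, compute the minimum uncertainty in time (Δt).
11.682 as

Using the energy-time uncertainty principle:
ΔEΔt ≥ ℏ/2

The minimum uncertainty in time is:
Δt_min = ℏ/(2ΔE)
Δt_min = (1.055e-34 J·s) / (2 × 4.514e-18 J)
Δt_min = 1.168e-17 s = 11.682 as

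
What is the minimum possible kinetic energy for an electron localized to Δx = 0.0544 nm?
3.219 eV

Localizing a particle requires giving it sufficient momentum uncertainty:

1. From uncertainty principle: Δp ≥ ℏ/(2Δx)
   Δp_min = (1.055e-34 J·s) / (2 × 5.440e-11 m)
   Δp_min = 9.693e-25 kg·m/s

2. This momentum uncertainty corresponds to kinetic energy:
   KE ≈ (Δp)²/(2m) = (9.693e-25)²/(2 × 9.109e-31 kg)
   KE = 5.157e-19 J = 3.219 eV

Tighter localization requires more energy.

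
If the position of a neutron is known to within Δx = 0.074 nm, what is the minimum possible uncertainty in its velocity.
425.421 m/s

Using the Heisenberg uncertainty principle and Δp = mΔv:
ΔxΔp ≥ ℏ/2
Δx(mΔv) ≥ ℏ/2

The minimum uncertainty in velocity is:
Δv_min = ℏ/(2mΔx)
Δv_min = (1.055e-34 J·s) / (2 × 1.675e-27 kg × 7.400e-11 m)
Δv_min = 4.254e+02 m/s = 425.421 m/s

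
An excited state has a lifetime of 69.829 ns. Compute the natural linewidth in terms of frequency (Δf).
1.140 MHz

Using the energy-time uncertainty principle and E = hf:
ΔEΔt ≥ ℏ/2
hΔf·Δt ≥ ℏ/2

The minimum frequency uncertainty is:
Δf = ℏ/(2hτ) = 1/(4πτ)
Δf = 1/(4π × 6.983e-08 s)
Δf = 1.140e+06 Hz = 1.140 MHz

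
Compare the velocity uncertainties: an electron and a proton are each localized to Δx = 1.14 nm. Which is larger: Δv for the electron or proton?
The electron has the larger minimum velocity uncertainty, by a ratio of 1836.2.

For both particles, Δp_min = ℏ/(2Δx) = 4.625e-26 kg·m/s (same for both).

The velocity uncertainty is Δv = Δp/m:
- electron: Δv = 4.625e-26 / 9.109e-31 = 5.078e+04 m/s = 50.775 km/s
- proton: Δv = 4.625e-26 / 1.673e-27 = 2.765e+01 m/s = 27.653 m/s

Ratio: 5.078e+04 / 2.765e+01 = 1836.2

The lighter particle has larger velocity uncertainty because Δv ∝ 1/m.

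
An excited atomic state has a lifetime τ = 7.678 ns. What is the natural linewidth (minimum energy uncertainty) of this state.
42.864 neV

Using the energy-time uncertainty principle:
ΔEΔt ≥ ℏ/2

The lifetime τ represents the time uncertainty Δt.
The natural linewidth (minimum energy uncertainty) is:

ΔE = ℏ/(2τ)
ΔE = (1.055e-34 J·s) / (2 × 7.678e-09 s)
ΔE = 6.867e-27 J = 42.864 neV

This natural linewidth limits the precision of spectroscopic measurements.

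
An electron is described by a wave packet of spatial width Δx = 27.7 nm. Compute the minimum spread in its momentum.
1.904 × 10^-27 kg·m/s

For a wave packet, the spatial width Δx and momentum spread Δp are related by the uncertainty principle:
ΔxΔp ≥ ℏ/2

The minimum momentum spread is:
Δp_min = ℏ/(2Δx)
Δp_min = (1.055e-34 J·s) / (2 × 2.770e-08 m)
Δp_min = 1.904e-27 kg·m/s

A wave packet cannot have both a well-defined position and well-defined momentum.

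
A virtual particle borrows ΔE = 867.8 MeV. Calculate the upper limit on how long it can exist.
3.792 × 10^-25 s

Using the energy-time uncertainty principle:
ΔEΔt ≥ ℏ/2

For a virtual particle borrowing energy ΔE, the maximum lifetime is:
Δt_max = ℏ/(2ΔE)

Converting energy:
ΔE = 867.8 MeV = 1.390e-10 J

Δt_max = (1.055e-34 J·s) / (2 × 1.390e-10 J)
Δt_max = 3.792e-25 s = 3.792 × 10^-25 s

Virtual particles with higher borrowed energy exist for shorter times.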